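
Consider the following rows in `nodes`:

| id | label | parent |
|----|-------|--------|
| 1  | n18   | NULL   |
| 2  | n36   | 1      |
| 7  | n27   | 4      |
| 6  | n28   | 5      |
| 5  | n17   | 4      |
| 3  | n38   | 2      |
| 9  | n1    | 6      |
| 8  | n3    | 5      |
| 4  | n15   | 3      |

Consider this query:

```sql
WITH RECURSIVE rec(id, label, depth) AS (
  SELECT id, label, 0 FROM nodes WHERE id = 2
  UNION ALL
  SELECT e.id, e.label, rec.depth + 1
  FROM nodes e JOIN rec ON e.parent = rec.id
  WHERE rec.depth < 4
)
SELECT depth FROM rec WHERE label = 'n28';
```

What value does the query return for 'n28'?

4

Base: id=2 (n36) at depth 0.
Iteration 1: rows with parent in {2} -> n38 (id 3, depth 1).
Iteration 2: rows with parent in {3} -> n15 (id 4, depth 2).
Iteration 3: rows with parent in {4} -> n17 (id 5, depth 3), n27 (id 7, depth 3).
Iteration 4: rows with parent in {5,7} -> n28 (id 6, depth 4), n3 (id 8, depth 4).
Iteration 5: depth < 4 fails for all current rows; recursion stops.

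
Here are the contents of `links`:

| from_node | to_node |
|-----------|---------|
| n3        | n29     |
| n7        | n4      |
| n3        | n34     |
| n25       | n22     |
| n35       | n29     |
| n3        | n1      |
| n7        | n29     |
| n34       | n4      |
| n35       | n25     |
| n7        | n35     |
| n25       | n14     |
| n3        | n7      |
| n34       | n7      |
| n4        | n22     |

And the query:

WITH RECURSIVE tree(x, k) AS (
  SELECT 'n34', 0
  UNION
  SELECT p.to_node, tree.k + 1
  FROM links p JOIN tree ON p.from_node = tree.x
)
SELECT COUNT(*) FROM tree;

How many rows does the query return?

12

Base: (n34, k=0).
Iteration 1: edges from {n34} -> (n4, k=1), (n7, k=1).
Iteration 2: edges from {n4,n7} -> (n22, k=2), (n29, k=2), (n35, k=2), (n4, k=2).
Iteration 3: edges from {n22,n29,n35,n4} -> (n22, k=3), (n25, k=3), (n29, k=3).
Iteration 4: edges from {n22,n25,n29} -> (n14, k=4), (n22, k=4).
Iteration 5: no outgoing edges from {n14,n22}; recursion stops.
Total rows emitted: 12.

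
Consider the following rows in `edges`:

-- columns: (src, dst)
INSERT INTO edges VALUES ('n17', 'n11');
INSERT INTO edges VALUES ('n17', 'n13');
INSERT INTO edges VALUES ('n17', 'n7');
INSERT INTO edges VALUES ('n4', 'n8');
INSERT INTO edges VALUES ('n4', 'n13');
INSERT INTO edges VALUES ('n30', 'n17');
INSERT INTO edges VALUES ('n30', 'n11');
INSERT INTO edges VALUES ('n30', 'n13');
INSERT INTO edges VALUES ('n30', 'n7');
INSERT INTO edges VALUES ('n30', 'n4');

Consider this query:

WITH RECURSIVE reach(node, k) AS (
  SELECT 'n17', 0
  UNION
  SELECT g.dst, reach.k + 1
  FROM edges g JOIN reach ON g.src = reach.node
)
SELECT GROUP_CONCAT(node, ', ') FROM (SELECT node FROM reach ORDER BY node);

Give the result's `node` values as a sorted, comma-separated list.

Base: (n17, k=0).
Iteration 1: edges from {n17} -> (n11, k=1), (n13, k=1), (n7, k=1).
Iteration 2: no outgoing edges from {n11,n13,n7}; recursion stops.

n11, n13, n17, n7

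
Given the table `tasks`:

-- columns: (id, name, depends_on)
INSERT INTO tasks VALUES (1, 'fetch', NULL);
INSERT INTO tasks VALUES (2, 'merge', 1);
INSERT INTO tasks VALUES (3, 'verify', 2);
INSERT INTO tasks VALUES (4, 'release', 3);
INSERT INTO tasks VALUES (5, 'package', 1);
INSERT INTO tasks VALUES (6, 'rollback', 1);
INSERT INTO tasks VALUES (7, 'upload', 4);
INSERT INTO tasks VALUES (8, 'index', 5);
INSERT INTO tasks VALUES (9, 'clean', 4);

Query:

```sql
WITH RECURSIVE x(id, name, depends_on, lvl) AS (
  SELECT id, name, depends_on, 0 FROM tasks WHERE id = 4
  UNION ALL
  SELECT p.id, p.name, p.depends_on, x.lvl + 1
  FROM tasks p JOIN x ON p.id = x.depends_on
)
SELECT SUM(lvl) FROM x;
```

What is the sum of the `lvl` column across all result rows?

6

Base: id=4 (release), depends_on=3, lvl 0.
Iteration 1: join on id=3 -> verify (id 3, depends_on=2, lvl 1).
Iteration 2: join on id=2 -> merge (id 2, depends_on=1, lvl 2).
Iteration 3: join on id=1 -> fetch (id 1, depends_on=NULL, lvl 3).
Iteration 4: depends_on is NULL; no match; recursion stops.
SUM(lvl) = 0 + 1 + 2 + 3 = 6.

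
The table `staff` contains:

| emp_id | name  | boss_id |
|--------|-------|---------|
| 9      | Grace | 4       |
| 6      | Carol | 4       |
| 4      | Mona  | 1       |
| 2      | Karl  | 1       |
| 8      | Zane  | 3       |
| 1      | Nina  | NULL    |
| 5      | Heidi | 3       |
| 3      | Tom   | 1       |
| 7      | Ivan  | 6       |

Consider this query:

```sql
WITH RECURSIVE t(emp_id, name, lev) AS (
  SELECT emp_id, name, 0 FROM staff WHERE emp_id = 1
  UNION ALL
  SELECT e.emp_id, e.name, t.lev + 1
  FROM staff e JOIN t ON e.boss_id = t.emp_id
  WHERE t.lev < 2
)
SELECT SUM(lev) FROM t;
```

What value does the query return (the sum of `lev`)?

Base: emp_id=1 (Nina) at lev 0.
Iteration 1: rows with boss_id in {1} -> Karl (id 2, lev 1), Tom (id 3, lev 1), Mona (id 4, lev 1).
Iteration 2: rows with boss_id in {2,3,4} -> Heidi (id 5, lev 2), Carol (id 6, lev 2), Zane (id 8, lev 2), Grace (id 9, lev 2).
Iteration 3: lev < 2 fails for all current rows; recursion stops.
SUM(lev) = 0 + 1 + 1 + 1 + 2 + 2 + 2 + 2 = 11.

11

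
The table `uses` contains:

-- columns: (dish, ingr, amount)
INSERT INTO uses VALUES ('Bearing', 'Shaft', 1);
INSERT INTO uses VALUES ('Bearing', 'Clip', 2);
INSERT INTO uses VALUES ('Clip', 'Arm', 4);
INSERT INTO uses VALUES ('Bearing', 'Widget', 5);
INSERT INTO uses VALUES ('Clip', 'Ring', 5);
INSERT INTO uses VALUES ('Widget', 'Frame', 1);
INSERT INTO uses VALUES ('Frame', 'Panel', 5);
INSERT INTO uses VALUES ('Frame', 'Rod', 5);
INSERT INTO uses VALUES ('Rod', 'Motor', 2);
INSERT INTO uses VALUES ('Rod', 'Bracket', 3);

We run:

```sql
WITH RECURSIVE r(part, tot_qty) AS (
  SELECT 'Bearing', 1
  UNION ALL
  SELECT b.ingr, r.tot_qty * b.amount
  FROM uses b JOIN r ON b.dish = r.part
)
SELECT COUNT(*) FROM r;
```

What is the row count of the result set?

11

Base: (Bearing, tot_qty=1).
Iteration 1: components of {Bearing} -> Clip = 1*2 = 2, Shaft = 1*1 = 1, Widget = 1*5 = 5.
Iteration 2: components of {Clip,Shaft,Widget} -> Arm = 2*4 = 8, Frame = 5*1 = 5, Ring = 2*5 = 10.
Iteration 3: components of {Arm,Frame,Ring} -> Panel = 5*5 = 25, Rod = 5*5 = 25.
Iteration 4: components of {Panel,Rod} -> Bracket = 25*3 = 75, Motor = 25*2 = 50.
Iteration 5: no further components; recursion stops.
Total rows emitted: 11.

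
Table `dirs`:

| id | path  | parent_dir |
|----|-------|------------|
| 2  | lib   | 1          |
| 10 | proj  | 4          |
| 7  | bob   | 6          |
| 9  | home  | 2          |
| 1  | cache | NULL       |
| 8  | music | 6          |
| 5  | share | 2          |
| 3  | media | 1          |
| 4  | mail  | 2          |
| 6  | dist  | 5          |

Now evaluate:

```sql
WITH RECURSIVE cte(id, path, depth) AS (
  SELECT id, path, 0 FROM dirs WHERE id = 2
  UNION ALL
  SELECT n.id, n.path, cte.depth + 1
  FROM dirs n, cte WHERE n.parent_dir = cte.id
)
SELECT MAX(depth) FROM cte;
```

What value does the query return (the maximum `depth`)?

Base: id=2 (lib) at depth 0.
Iteration 1: rows with parent_dir in {2} -> mail (id 4, depth 1), share (id 5, depth 1), home (id 9, depth 1).
Iteration 2: rows with parent_dir in {4,5,9} -> dist (id 6, depth 2), proj (id 10, depth 2).
Iteration 3: rows with parent_dir in {6,10} -> bob (id 7, depth 3), music (id 8, depth 3).
Iteration 4: no rows with parent_dir in {7,8}; recursion stops.
depth values: 0, 1, 1, 1, 2, 2, 3, 3; the maximum is 3.

3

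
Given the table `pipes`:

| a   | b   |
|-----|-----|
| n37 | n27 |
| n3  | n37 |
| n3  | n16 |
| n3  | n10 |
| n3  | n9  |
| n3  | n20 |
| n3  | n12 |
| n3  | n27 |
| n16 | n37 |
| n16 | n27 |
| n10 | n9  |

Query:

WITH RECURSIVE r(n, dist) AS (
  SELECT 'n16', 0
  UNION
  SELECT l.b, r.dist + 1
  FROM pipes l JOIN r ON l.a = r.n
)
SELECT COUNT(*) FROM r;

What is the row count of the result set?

4

Base: (n16, dist=0).
Iteration 1: edges from {n16} -> (n27, dist=1), (n37, dist=1).
Iteration 2: edges from {n27,n37} -> (n27, dist=2).
Iteration 3: no outgoing edges from {n27}; recursion stops.
Total rows emitted: 4.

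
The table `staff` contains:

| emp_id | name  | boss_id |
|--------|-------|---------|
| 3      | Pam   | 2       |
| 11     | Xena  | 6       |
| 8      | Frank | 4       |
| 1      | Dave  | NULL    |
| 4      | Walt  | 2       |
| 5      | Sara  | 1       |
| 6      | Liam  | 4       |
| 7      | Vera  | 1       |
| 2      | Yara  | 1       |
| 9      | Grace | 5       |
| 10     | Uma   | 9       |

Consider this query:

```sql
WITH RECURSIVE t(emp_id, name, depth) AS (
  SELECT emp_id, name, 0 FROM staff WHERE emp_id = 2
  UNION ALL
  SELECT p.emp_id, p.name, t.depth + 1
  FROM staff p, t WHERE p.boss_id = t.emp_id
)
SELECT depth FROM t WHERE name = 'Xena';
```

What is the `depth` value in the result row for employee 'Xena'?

3

Base: emp_id=2 (Yara) at depth 0.
Iteration 1: rows with boss_id in {2} -> Pam (id 3, depth 1), Walt (id 4, depth 1).
Iteration 2: rows with boss_id in {3,4} -> Liam (id 6, depth 2), Frank (id 8, depth 2).
Iteration 3: rows with boss_id in {6,8} -> Xena (id 11, depth 3).
Iteration 4: no rows with boss_id in {11}; recursion stops.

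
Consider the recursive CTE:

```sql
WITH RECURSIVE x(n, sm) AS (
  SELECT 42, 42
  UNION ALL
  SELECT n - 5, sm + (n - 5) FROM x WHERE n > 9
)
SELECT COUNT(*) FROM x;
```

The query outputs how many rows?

8

Base: n=42, sm=42.
Iteration 1: 42 > 9 holds -> n = 42 - 5 = 37, sm = 42 + 37 = 79.
Iteration 2: 37 > 9 holds -> n = 37 - 5 = 32, sm = 79 + 32 = 111.
Iteration 3: 32 > 9 holds -> n = 32 - 5 = 27, sm = 111 + 27 = 138.
Iteration 4: 27 > 9 holds -> n = 27 - 5 = 22, sm = 138 + 22 = 160.
Iteration 5: 22 > 9 holds -> n = 22 - 5 = 17, sm = 160 + 17 = 177.
Iteration 6: 17 > 9 holds -> n = 17 - 5 = 12, sm = 177 + 12 = 189.
Iteration 7: 12 > 9 holds -> n = 12 - 5 = 7, sm = 189 + 7 = 196.
Iteration 8: 7 > 9 fails; recursion stops.
Total rows emitted: 8.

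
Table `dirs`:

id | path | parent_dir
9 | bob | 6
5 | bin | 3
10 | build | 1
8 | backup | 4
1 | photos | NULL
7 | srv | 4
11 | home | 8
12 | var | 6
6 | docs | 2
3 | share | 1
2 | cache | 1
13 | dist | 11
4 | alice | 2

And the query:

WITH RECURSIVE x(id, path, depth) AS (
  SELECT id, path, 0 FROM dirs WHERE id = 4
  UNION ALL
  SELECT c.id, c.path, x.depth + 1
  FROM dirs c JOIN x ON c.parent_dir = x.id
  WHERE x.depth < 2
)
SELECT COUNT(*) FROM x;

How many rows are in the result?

Base: id=4 (alice) at depth 0.
Iteration 1: rows with parent_dir in {4} -> srv (id 7, depth 1), backup (id 8, depth 1).
Iteration 2: rows with parent_dir in {7,8} -> home (id 11, depth 2).
Iteration 3: depth < 2 fails for all current rows; recursion stops.
Total rows emitted: 4.

4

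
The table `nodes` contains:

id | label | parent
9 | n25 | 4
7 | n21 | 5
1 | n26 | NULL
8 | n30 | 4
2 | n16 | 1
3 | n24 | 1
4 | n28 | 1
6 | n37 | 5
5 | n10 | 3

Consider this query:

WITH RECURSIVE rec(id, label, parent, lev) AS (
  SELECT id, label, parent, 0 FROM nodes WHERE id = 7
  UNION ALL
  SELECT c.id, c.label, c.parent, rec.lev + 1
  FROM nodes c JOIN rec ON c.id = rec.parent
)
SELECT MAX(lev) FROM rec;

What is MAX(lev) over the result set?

3

Base: id=7 (n21), parent=5, lev 0.
Iteration 1: join on id=5 -> n10 (id 5, parent=3, lev 1).
Iteration 2: join on id=3 -> n24 (id 3, parent=1, lev 2).
Iteration 3: join on id=1 -> n26 (id 1, parent=NULL, lev 3).
Iteration 4: parent is NULL; no match; recursion stops.
lev values: 0, 1, 2, 3; the maximum is 3.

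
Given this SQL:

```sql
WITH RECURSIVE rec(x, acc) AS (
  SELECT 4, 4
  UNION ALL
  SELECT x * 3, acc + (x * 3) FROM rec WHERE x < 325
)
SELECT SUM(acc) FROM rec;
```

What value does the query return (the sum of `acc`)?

2172

Base: x=4, acc=4.
Iteration 1: 4 < 325 holds -> x = 4 * 3 = 12, acc = 4 + 12 = 16.
Iteration 2: 12 < 325 holds -> x = 12 * 3 = 36, acc = 16 + 36 = 52.
Iteration 3: 36 < 325 holds -> x = 36 * 3 = 108, acc = 52 + 108 = 160.
Iteration 4: 108 < 325 holds -> x = 108 * 3 = 324, acc = 160 + 324 = 484.
Iteration 5: 324 < 325 holds -> x = 324 * 3 = 972, acc = 484 + 972 = 1456.
Iteration 6: 972 < 325 fails; recursion stops.
SUM(acc) = 4 + 16 + 52 + 160 + 484 + 1456 = 2172.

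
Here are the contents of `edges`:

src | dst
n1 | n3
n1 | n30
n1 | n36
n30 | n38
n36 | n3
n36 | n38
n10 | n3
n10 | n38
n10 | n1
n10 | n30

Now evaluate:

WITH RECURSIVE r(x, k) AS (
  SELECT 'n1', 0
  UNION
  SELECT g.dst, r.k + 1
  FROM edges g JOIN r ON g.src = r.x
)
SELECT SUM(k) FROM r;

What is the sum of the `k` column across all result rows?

Base: (n1, k=0).
Iteration 1: edges from {n1} -> (n3, k=1), (n30, k=1), (n36, k=1).
Iteration 2: edges from {n3,n30,n36} -> (n3, k=2), (n38, k=2). [UNION drops 1 duplicate row(s)]
Iteration 3: no outgoing edges from {n3,n38}; recursion stops.
SUM(k) = 0 + 1 + 1 + 1 + 2 + 2 = 7.

7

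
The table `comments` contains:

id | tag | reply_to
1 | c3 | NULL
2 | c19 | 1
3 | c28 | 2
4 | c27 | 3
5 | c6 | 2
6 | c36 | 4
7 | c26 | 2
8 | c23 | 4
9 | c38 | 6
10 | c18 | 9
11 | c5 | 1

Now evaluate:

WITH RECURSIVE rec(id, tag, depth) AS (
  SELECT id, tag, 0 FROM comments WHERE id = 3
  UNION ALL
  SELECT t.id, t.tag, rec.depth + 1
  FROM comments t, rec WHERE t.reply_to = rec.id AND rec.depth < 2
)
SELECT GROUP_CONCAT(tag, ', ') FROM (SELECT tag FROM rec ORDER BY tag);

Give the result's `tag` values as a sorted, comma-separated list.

Base: id=3 (c28) at depth 0.
Iteration 1: rows with reply_to in {3} -> c27 (id 4, depth 1).
Iteration 2: rows with reply_to in {4} -> c36 (id 6, depth 2), c23 (id 8, depth 2).
Iteration 3: depth < 2 fails for all current rows; recursion stops.

c23, c27, c28, c36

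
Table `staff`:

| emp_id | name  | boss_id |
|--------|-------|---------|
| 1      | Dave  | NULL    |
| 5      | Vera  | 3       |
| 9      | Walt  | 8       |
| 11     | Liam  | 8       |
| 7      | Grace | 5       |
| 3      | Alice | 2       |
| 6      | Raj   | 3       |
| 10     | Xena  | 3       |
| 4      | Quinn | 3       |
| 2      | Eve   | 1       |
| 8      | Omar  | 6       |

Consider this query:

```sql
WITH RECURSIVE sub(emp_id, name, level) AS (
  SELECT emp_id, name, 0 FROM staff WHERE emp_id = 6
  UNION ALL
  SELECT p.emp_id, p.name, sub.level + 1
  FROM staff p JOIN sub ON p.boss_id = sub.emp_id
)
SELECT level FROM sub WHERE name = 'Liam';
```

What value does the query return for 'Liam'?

2

Base: emp_id=6 (Raj) at level 0.
Iteration 1: rows with boss_id in {6} -> Omar (id 8, level 1).
Iteration 2: rows with boss_id in {8} -> Walt (id 9, level 2), Liam (id 11, level 2).
Iteration 3: no rows with boss_id in {9,11}; recursion stops.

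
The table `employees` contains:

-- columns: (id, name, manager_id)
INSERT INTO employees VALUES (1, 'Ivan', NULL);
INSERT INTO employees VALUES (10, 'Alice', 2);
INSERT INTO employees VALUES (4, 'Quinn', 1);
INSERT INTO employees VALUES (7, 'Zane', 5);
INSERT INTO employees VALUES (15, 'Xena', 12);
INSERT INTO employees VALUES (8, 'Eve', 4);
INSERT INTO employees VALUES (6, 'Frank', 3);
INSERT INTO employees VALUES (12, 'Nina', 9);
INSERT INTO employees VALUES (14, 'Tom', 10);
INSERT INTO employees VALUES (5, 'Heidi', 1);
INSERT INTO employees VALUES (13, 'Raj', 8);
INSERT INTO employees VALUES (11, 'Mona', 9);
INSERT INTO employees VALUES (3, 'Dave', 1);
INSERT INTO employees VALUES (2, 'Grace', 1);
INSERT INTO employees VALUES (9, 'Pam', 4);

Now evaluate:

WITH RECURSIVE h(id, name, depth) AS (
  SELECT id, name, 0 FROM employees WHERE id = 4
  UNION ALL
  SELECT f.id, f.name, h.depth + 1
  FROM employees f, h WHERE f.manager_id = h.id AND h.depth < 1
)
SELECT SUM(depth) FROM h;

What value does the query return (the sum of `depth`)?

2

Base: id=4 (Quinn) at depth 0.
Iteration 1: rows with manager_id in {4} -> Eve (id 8, depth 1), Pam (id 9, depth 1).
Iteration 2: depth < 1 fails for all current rows; recursion stops.
SUM(depth) = 0 + 1 + 1 = 2.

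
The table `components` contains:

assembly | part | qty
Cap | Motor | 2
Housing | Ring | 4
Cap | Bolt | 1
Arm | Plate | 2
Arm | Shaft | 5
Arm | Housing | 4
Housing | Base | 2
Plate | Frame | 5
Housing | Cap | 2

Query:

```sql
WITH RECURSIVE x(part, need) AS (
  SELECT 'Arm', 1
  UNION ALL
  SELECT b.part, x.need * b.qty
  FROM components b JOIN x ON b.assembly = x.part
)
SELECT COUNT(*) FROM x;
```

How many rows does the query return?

Base: (Arm, need=1).
Iteration 1: components of {Arm} -> Housing = 1*4 = 4, Plate = 1*2 = 2, Shaft = 1*5 = 5.
Iteration 2: components of {Housing,Plate,Shaft} -> Base = 4*2 = 8, Cap = 4*2 = 8, Frame = 2*5 = 10, Ring = 4*4 = 16.
Iteration 3: components of {Base,Cap,Frame,Ring} -> Bolt = 8*1 = 8, Motor = 8*2 = 16.
Iteration 4: no further components; recursion stops.
Total rows emitted: 10.

10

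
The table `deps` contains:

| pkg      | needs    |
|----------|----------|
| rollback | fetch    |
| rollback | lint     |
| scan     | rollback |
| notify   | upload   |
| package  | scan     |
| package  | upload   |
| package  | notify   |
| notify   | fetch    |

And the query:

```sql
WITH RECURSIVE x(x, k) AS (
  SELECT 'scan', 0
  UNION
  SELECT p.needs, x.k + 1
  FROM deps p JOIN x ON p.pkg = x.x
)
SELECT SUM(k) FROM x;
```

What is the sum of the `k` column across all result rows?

Base: (scan, k=0).
Iteration 1: edges from {scan} -> (rollback, k=1).
Iteration 2: edges from {rollback} -> (fetch, k=2), (lint, k=2).
Iteration 3: no outgoing edges from {fetch,lint}; recursion stops.
SUM(k) = 0 + 1 + 2 + 2 = 5.

5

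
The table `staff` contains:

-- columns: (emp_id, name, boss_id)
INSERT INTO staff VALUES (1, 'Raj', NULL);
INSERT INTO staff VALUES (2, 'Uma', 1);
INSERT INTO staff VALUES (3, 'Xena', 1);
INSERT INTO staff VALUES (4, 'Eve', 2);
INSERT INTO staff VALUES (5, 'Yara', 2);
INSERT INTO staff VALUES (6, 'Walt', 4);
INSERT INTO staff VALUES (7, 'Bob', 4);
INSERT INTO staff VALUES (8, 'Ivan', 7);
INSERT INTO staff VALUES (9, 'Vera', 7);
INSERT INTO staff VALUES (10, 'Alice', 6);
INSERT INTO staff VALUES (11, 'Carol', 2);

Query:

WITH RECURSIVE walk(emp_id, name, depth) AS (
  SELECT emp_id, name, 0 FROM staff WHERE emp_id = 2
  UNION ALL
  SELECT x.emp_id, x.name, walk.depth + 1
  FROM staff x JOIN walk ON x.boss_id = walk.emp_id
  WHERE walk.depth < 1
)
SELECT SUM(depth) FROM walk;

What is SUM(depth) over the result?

3

Base: emp_id=2 (Uma) at depth 0.
Iteration 1: rows with boss_id in {2} -> Eve (id 4, depth 1), Yara (id 5, depth 1), Carol (id 11, depth 1).
Iteration 2: depth < 1 fails for all current rows; recursion stops.
SUM(depth) = 0 + 1 + 1 + 1 = 3.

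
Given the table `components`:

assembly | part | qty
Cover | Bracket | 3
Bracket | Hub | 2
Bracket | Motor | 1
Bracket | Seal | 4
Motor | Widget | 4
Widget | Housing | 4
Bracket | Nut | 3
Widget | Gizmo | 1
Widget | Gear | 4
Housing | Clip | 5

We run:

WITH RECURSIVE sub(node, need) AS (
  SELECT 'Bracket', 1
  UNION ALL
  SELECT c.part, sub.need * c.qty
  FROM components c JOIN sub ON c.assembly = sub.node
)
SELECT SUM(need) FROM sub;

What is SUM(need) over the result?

Base: (Bracket, need=1).
Iteration 1: components of {Bracket} -> Hub = 1*2 = 2, Motor = 1*1 = 1, Nut = 1*3 = 3, Seal = 1*4 = 4.
Iteration 2: components of {Hub,Motor,Nut,Seal} -> Widget = 1*4 = 4.
Iteration 3: components of {Widget} -> Gear = 4*4 = 16, Gizmo = 4*1 = 4, Housing = 4*4 = 16.
Iteration 4: components of {Gear,Gizmo,Housing} -> Clip = 16*5 = 80.
Iteration 5: no further components; recursion stops.
SUM(need) = 1 + 2 + 1 + 4 + 3 + 4 + 16 + 4 + 16 + 80 = 131.

131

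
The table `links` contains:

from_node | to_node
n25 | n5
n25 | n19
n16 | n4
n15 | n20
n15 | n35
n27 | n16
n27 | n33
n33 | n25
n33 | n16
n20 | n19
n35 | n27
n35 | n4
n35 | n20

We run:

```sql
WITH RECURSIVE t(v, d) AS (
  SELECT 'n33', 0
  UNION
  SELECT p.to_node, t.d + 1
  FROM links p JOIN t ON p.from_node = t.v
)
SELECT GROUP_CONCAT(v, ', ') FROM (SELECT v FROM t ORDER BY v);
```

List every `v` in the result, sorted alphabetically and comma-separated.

n16, n19, n25, n33, n4, n5

Base: (n33, d=0).
Iteration 1: edges from {n33} -> (n16, d=1), (n25, d=1).
Iteration 2: edges from {n16,n25} -> (n19, d=2), (n4, d=2), (n5, d=2).
Iteration 3: no outgoing edges from {n19,n4,n5}; recursion stops.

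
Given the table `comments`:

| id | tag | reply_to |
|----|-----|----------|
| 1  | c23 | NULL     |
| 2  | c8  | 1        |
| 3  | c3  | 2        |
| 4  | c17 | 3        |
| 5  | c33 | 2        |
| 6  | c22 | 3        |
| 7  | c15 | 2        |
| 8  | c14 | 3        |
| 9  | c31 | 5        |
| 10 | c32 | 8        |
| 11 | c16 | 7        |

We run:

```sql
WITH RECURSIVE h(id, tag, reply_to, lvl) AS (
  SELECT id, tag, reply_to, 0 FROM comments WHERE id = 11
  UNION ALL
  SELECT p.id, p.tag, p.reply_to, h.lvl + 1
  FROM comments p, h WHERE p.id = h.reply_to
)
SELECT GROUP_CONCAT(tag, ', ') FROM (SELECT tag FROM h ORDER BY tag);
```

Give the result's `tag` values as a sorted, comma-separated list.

Base: id=11 (c16), reply_to=7, lvl 0.
Iteration 1: join on id=7 -> c15 (id 7, reply_to=2, lvl 1).
Iteration 2: join on id=2 -> c8 (id 2, reply_to=1, lvl 2).
Iteration 3: join on id=1 -> c23 (id 1, reply_to=NULL, lvl 3).
Iteration 4: reply_to is NULL; no match; recursion stops.

c15, c16, c23, c8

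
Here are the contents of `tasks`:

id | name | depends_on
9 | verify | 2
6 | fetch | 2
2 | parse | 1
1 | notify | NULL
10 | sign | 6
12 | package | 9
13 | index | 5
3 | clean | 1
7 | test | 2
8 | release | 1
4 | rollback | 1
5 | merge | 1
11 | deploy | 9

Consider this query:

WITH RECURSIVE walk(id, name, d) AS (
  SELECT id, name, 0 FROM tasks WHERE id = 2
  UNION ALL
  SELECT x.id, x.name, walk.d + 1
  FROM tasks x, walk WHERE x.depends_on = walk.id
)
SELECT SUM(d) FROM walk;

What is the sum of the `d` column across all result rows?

Base: id=2 (parse) at d 0.
Iteration 1: rows with depends_on in {2} -> fetch (id 6, d 1), test (id 7, d 1), verify (id 9, d 1).
Iteration 2: rows with depends_on in {6,7,9} -> sign (id 10, d 2), deploy (id 11, d 2), package (id 12, d 2).
Iteration 3: no rows with depends_on in {10,11,12}; recursion stops.
SUM(d) = 0 + 1 + 1 + 1 + 2 + 2 + 2 = 9.

9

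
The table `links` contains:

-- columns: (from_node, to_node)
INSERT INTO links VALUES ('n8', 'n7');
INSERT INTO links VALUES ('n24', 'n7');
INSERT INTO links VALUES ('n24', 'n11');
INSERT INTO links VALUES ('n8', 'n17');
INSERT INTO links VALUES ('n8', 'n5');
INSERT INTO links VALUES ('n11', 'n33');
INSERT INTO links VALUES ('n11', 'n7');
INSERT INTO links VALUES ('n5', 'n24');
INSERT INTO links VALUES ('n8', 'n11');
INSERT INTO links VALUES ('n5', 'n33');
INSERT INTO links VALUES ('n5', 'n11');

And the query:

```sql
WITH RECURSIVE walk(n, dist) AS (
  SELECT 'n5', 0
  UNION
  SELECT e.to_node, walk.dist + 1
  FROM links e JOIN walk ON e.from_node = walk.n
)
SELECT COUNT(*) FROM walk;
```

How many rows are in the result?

Base: (n5, dist=0).
Iteration 1: edges from {n5} -> (n11, dist=1), (n24, dist=1), (n33, dist=1).
Iteration 2: edges from {n11,n24,n33} -> (n11, dist=2), (n33, dist=2), (n7, dist=2). [UNION drops 1 duplicate row(s)]
Iteration 3: edges from {n11,n33,n7} -> (n33, dist=3), (n7, dist=3).
Iteration 4: no outgoing edges from {n33,n7}; recursion stops.
Total rows emitted: 9.

9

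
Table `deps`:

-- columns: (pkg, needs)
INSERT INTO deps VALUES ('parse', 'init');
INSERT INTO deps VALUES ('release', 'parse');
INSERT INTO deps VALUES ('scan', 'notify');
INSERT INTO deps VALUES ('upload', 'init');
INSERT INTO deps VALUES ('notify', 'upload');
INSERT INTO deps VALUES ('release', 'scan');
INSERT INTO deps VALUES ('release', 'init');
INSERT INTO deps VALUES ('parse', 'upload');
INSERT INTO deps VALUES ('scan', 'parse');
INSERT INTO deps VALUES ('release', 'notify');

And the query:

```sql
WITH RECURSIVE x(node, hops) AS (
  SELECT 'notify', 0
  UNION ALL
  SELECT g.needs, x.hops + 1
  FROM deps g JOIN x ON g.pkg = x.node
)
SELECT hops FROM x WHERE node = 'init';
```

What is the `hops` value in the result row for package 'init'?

2

Base: (notify, hops=0).
Iteration 1: edges from {notify} -> (upload, hops=1).
Iteration 2: edges from {upload} -> (init, hops=2).
Iteration 3: no outgoing edges from {init}; recursion stops.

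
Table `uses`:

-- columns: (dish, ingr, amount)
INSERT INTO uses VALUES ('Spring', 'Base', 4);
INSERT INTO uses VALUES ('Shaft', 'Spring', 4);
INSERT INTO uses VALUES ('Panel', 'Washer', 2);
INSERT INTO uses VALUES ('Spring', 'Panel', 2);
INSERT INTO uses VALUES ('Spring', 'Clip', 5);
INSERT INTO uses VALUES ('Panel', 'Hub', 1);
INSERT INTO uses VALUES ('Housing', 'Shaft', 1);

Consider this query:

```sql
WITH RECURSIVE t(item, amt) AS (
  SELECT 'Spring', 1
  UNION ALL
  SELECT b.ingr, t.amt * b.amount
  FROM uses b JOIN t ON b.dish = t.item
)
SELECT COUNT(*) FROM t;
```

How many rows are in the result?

Base: (Spring, amt=1).
Iteration 1: components of {Spring} -> Base = 1*4 = 4, Clip = 1*5 = 5, Panel = 1*2 = 2.
Iteration 2: components of {Base,Clip,Panel} -> Hub = 2*1 = 2, Washer = 2*2 = 4.
Iteration 3: no further components; recursion stops.
Total rows emitted: 6.

6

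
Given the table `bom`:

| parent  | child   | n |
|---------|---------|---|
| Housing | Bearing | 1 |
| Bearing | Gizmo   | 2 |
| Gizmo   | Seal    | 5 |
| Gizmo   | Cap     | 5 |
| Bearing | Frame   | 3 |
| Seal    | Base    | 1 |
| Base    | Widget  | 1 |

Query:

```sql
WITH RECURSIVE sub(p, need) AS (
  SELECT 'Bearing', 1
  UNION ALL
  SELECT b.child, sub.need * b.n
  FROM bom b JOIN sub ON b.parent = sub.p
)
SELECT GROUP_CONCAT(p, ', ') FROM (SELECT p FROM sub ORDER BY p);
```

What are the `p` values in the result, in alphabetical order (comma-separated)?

Base: (Bearing, need=1).
Iteration 1: components of {Bearing} -> Frame = 1*3 = 3, Gizmo = 1*2 = 2.
Iteration 2: components of {Frame,Gizmo} -> Cap = 2*5 = 10, Seal = 2*5 = 10.
Iteration 3: components of {Cap,Seal} -> Base = 10*1 = 10.
Iteration 4: components of {Base} -> Widget = 10*1 = 10.
Iteration 5: no further components; recursion stops.

Base, Bearing, Cap, Frame, Gizmo, Seal, Widget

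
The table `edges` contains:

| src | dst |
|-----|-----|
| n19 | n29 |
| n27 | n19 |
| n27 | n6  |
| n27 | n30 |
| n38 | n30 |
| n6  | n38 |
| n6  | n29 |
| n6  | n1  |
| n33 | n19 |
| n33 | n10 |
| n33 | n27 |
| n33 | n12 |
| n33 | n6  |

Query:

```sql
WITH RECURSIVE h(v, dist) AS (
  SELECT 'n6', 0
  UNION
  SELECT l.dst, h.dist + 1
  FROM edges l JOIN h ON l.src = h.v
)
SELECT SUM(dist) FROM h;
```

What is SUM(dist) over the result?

Base: (n6, dist=0).
Iteration 1: edges from {n6} -> (n1, dist=1), (n29, dist=1), (n38, dist=1).
Iteration 2: edges from {n1,n29,n38} -> (n30, dist=2).
Iteration 3: no outgoing edges from {n30}; recursion stops.
SUM(dist) = 0 + 1 + 1 + 1 + 2 = 5.

5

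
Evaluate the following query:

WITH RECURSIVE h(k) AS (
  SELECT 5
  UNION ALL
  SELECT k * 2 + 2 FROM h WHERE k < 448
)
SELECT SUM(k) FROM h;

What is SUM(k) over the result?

1769

Base: k=5.
Iteration 1: 5 < 448 holds -> k = 5 * 2 + 2 = 12.
Iteration 2: 12 < 448 holds -> k = 12 * 2 + 2 = 26.
Iteration 3: 26 < 448 holds -> k = 26 * 2 + 2 = 54.
Iteration 4: 54 < 448 holds -> k = 54 * 2 + 2 = 110.
Iteration 5: 110 < 448 holds -> k = 110 * 2 + 2 = 222.
Iteration 6: 222 < 448 holds -> k = 222 * 2 + 2 = 446.
Iteration 7: 446 < 448 holds -> k = 446 * 2 + 2 = 894.
Iteration 8: 894 < 448 fails; recursion stops.
SUM(k) = 5 + 12 + 26 + 54 + 110 + 222 + 446 + 894 = 1769.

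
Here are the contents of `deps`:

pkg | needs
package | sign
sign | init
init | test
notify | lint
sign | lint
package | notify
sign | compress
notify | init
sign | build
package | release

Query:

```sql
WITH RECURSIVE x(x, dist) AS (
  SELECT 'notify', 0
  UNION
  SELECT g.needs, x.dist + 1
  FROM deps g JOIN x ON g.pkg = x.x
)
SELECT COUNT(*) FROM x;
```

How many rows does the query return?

Base: (notify, dist=0).
Iteration 1: edges from {notify} -> (init, dist=1), (lint, dist=1).
Iteration 2: edges from {init,lint} -> (test, dist=2).
Iteration 3: no outgoing edges from {test}; recursion stops.
Total rows emitted: 4.

4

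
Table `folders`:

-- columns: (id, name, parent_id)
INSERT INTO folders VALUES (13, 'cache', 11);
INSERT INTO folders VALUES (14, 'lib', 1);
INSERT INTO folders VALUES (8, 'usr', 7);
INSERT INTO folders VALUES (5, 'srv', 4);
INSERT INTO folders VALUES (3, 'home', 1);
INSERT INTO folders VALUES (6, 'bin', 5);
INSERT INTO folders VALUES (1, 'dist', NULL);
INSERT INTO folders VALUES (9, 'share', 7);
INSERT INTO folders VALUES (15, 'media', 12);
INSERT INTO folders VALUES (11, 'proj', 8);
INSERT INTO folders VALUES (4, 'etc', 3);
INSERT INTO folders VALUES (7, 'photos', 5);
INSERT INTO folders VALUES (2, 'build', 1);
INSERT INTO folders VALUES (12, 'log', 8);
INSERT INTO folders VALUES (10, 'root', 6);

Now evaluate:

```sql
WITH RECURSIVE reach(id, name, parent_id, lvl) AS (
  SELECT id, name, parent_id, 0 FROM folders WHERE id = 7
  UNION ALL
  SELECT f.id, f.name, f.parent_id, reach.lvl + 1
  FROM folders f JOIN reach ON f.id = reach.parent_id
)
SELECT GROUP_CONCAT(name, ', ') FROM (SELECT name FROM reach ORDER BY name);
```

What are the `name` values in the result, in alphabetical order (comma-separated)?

dist, etc, home, photos, srv

Base: id=7 (photos), parent_id=5, lvl 0.
Iteration 1: join on id=5 -> srv (id 5, parent_id=4, lvl 1).
Iteration 2: join on id=4 -> etc (id 4, parent_id=3, lvl 2).
Iteration 3: join on id=3 -> home (id 3, parent_id=1, lvl 3).
Iteration 4: join on id=1 -> dist (id 1, parent_id=NULL, lvl 4).
Iteration 5: parent_id is NULL; no match; recursion stops.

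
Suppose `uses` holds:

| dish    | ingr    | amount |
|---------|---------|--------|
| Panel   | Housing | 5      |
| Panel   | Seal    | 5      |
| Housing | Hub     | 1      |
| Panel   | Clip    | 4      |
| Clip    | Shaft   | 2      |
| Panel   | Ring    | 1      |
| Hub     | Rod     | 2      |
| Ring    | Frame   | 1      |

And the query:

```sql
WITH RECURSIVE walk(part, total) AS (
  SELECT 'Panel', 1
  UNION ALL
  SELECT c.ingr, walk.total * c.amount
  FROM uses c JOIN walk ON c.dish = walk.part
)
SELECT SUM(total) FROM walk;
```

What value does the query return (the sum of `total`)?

Base: (Panel, total=1).
Iteration 1: components of {Panel} -> Clip = 1*4 = 4, Housing = 1*5 = 5, Ring = 1*1 = 1, Seal = 1*5 = 5.
Iteration 2: components of {Clip,Housing,Ring,Seal} -> Frame = 1*1 = 1, Hub = 5*1 = 5, Shaft = 4*2 = 8.
Iteration 3: components of {Frame,Hub,Shaft} -> Rod = 5*2 = 10.
Iteration 4: no further components; recursion stops.
SUM(total) = 1 + 5 + 5 + 4 + 1 + 5 + 8 + 1 + 10 = 40.

40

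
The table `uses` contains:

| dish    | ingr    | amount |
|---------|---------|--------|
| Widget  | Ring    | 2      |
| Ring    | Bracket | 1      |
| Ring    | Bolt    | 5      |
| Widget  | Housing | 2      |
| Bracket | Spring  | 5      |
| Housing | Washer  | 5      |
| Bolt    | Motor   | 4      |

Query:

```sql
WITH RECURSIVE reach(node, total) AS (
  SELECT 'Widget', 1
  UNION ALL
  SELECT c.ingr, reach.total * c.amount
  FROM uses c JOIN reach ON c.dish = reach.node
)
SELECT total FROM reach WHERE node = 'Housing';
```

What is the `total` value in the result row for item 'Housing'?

2

Base: (Widget, total=1).
Iteration 1: components of {Widget} -> Housing = 1*2 = 2, Ring = 1*2 = 2.
Iteration 2: components of {Housing,Ring} -> Bolt = 2*5 = 10, Bracket = 2*1 = 2, Washer = 2*5 = 10.
Iteration 3: components of {Bolt,Bracket,Washer} -> Motor = 10*4 = 40, Spring = 2*5 = 10.
Iteration 4: no further components; recursion stops.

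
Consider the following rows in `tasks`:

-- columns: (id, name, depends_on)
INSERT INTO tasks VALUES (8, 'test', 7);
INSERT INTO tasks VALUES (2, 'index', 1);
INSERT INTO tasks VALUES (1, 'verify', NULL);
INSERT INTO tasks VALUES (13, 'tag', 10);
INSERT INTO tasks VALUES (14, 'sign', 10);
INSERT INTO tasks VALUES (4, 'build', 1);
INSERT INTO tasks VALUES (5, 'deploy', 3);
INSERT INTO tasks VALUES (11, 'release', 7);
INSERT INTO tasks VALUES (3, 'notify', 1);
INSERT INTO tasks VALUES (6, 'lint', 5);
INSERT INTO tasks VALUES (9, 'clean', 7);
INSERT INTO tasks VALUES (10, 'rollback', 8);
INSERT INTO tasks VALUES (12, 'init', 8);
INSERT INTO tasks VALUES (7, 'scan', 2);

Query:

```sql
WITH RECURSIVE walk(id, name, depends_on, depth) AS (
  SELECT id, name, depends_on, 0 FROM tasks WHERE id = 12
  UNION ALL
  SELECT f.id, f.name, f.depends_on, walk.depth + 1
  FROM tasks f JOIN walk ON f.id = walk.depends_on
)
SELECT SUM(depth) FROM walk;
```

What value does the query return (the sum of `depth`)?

Base: id=12 (init), depends_on=8, depth 0.
Iteration 1: join on id=8 -> test (id 8, depends_on=7, depth 1).
Iteration 2: join on id=7 -> scan (id 7, depends_on=2, depth 2).
Iteration 3: join on id=2 -> index (id 2, depends_on=1, depth 3).
Iteration 4: join on id=1 -> verify (id 1, depends_on=NULL, depth 4).
Iteration 5: depends_on is NULL; no match; recursion stops.
SUM(depth) = 0 + 1 + 2 + 3 + 4 = 10.

10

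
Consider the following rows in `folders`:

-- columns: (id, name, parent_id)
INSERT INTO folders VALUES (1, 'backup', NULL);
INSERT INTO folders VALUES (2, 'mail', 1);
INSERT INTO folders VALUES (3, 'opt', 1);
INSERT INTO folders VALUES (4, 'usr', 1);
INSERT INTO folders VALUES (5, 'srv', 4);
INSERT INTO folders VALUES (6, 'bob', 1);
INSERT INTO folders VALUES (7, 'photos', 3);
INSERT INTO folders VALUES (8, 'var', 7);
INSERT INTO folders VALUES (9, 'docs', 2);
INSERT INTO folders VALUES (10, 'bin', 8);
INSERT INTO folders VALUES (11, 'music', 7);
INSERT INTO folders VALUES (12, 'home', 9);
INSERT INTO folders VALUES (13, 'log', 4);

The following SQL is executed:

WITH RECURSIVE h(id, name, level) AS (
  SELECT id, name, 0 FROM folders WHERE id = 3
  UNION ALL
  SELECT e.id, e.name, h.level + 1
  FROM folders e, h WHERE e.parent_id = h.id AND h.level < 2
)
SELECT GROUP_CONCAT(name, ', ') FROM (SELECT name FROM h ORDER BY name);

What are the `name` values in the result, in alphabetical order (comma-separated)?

Base: id=3 (opt) at level 0.
Iteration 1: rows with parent_id in {3} -> photos (id 7, level 1).
Iteration 2: rows with parent_id in {7} -> var (id 8, level 2), music (id 11, level 2).
Iteration 3: level < 2 fails for all current rows; recursion stops.

music, opt, photos, var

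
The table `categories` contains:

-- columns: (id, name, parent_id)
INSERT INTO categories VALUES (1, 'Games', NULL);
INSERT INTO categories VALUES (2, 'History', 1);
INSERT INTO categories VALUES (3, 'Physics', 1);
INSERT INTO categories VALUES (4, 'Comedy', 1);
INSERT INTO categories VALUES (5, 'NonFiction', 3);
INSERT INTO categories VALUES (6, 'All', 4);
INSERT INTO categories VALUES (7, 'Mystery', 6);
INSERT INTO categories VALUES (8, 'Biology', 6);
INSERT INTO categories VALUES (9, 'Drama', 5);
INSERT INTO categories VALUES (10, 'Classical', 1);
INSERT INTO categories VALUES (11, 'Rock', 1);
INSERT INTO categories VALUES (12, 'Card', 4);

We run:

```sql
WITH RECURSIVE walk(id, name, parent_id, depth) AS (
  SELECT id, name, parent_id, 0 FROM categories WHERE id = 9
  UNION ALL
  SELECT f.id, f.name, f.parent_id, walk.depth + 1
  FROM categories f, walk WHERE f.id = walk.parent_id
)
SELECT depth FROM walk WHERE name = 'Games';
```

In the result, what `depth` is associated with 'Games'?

3

Base: id=9 (Drama), parent_id=5, depth 0.
Iteration 1: join on id=5 -> NonFiction (id 5, parent_id=3, depth 1).
Iteration 2: join on id=3 -> Physics (id 3, parent_id=1, depth 2).
Iteration 3: join on id=1 -> Games (id 1, parent_id=NULL, depth 3).
Iteration 4: parent_id is NULL; no match; recursion stops.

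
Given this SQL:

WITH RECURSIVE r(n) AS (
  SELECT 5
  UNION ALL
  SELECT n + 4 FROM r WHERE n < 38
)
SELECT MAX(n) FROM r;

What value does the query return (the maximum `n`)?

Base: n=5.
Iteration 1: 5 < 38 holds -> n = 5 + 4 = 9.
Iteration 2: 9 < 38 holds -> n = 9 + 4 = 13.
Iteration 3: 13 < 38 holds -> n = 13 + 4 = 17.
Iteration 4: 17 < 38 holds -> n = 17 + 4 = 21.
Iteration 5: 21 < 38 holds -> n = 21 + 4 = 25.
Iteration 6: 25 < 38 holds -> n = 25 + 4 = 29.
Iteration 7: 29 < 38 holds -> n = 29 + 4 = 33.
Iteration 8: 33 < 38 holds -> n = 33 + 4 = 37.
Iteration 9: 37 < 38 holds -> n = 37 + 4 = 41.
Iteration 10: 41 < 38 fails; recursion stops.
n values: 5, 9, 13, 17, 21, 25, 29, 33, 37, 41; the maximum is 41.

41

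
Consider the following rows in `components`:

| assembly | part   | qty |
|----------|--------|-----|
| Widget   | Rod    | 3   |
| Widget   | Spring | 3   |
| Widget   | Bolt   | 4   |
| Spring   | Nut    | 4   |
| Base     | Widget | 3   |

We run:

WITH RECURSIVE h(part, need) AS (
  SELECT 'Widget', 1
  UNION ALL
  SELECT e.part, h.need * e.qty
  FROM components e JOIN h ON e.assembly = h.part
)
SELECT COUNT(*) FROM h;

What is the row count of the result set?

5

Base: (Widget, need=1).
Iteration 1: components of {Widget} -> Bolt = 1*4 = 4, Rod = 1*3 = 3, Spring = 1*3 = 3.
Iteration 2: components of {Bolt,Rod,Spring} -> Nut = 3*4 = 12.
Iteration 3: no further components; recursion stops.
Total rows emitted: 5.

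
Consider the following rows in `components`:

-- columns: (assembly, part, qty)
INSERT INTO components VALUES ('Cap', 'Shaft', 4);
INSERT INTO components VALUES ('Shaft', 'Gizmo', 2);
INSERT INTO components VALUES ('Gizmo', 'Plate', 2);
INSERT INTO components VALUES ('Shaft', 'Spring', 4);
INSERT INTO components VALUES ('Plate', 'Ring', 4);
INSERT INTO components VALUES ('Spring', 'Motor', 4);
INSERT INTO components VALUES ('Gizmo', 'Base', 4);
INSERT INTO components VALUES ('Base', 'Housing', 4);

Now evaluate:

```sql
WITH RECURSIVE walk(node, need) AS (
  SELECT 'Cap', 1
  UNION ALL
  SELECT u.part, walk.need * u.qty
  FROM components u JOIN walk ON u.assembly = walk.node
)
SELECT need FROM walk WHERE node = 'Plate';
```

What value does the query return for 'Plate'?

16

Base: (Cap, need=1).
Iteration 1: components of {Cap} -> Shaft = 1*4 = 4.
Iteration 2: components of {Shaft} -> Gizmo = 4*2 = 8, Spring = 4*4 = 16.
Iteration 3: components of {Gizmo,Spring} -> Base = 8*4 = 32, Motor = 16*4 = 64, Plate = 8*2 = 16.
Iteration 4: components of {Base,Motor,Plate} -> Housing = 32*4 = 128, Ring = 16*4 = 64.
Iteration 5: no further components; recursion stops.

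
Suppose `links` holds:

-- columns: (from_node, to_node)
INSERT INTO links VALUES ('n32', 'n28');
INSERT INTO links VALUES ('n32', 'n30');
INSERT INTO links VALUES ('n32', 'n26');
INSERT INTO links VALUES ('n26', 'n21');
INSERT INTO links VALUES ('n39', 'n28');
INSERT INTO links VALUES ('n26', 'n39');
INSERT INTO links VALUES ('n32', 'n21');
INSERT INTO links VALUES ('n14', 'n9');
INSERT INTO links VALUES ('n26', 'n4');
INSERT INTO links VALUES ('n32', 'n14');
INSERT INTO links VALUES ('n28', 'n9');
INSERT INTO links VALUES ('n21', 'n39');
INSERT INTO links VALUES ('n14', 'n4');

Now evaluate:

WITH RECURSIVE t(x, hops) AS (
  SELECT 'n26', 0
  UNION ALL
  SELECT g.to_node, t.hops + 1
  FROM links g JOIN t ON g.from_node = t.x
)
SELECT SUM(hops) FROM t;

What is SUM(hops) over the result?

17

Base: (n26, hops=0).
Iteration 1: edges from {n26} -> (n21, hops=1), (n39, hops=1), (n4, hops=1).
Iteration 2: edges from {n21,n39,n4} -> (n28, hops=2), (n39, hops=2).
Iteration 3: edges from {n28,n39} -> (n28, hops=3), (n9, hops=3).
Iteration 4: edges from {n28,n9} -> (n9, hops=4).
Iteration 5: no outgoing edges from {n9}; recursion stops.
SUM(hops) = 0 + 1 + 1 + 1 + 2 + 2 + 3 + 3 + 4 = 17.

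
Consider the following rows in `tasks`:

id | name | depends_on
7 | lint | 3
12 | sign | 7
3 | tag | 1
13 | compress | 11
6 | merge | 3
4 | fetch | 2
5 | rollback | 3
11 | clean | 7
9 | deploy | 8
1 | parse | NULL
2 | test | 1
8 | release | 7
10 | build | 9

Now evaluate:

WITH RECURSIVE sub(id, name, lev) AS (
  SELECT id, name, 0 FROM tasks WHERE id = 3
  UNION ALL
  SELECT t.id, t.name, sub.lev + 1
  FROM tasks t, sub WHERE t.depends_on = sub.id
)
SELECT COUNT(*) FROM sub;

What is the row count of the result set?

10

Base: id=3 (tag) at lev 0.
Iteration 1: rows with depends_on in {3} -> rollback (id 5, lev 1), merge (id 6, lev 1), lint (id 7, lev 1).
Iteration 2: rows with depends_on in {5,6,7} -> release (id 8, lev 2), clean (id 11, lev 2), sign (id 12, lev 2).
Iteration 3: rows with depends_on in {8,11,12} -> deploy (id 9, lev 3), compress (id 13, lev 3).
Iteration 4: rows with depends_on in {9,13} -> build (id 10, lev 4).
Iteration 5: no rows with depends_on in {10}; recursion stops.
Total rows emitted: 10.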